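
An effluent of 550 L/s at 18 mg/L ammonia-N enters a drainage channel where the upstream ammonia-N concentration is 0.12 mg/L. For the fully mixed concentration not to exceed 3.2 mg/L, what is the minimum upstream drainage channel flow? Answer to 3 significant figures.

Set C_mix = 3.2: (Q·0.1200 + 550.0·18.00) / (Q + 550.0) = 3.2
→ Q = 550.0·(18.00 − 3.2)/(3.2 − 0.1200) = 2643 L/s.

2640 L/s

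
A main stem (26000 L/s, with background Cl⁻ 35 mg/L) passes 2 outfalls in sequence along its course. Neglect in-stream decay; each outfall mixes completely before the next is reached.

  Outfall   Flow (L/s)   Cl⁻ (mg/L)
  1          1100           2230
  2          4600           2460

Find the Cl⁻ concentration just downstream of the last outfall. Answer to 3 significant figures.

Outfall 1: combined Q = 27100 L/s; C = (26000·35.00 + 1100·2230)/27100 = 124.1 mg/L.
Outfall 2: combined Q = 31700 L/s; C = (27100·124.1 + 4600·2460)/31700 = 463.1 mg/L.

463 mg/L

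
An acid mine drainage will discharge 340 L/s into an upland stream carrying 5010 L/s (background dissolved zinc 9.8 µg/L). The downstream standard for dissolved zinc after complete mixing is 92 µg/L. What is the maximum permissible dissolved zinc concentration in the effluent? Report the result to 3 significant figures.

At the limit, (Qr·Cr + Qe·Cₑ)/(Qr + Qe) = 92:
Cₑ = (5350·92 − 5010·9.800) / 340.0 = 1303 µg/L.

1300 µg/L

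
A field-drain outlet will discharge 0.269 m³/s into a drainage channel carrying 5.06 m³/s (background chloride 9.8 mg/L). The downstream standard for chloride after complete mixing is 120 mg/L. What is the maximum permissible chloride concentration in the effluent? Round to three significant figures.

2190 mg/L

At the limit, (Qr·Cr + Qe·Cₑ)/(Qr + Qe) = 120:
Cₑ = (5.329·120 − 5.060·9.800) / 0.2690 = 2193 mg/L.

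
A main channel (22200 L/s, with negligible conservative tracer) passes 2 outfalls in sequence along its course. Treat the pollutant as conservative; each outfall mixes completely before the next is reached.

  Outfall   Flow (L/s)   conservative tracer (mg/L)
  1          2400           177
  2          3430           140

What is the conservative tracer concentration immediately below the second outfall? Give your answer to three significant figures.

Outfall 1: combined Q = 24600 L/s; C = (22200·0 + 2400·177.0)/24600 = 17.27 mg/L.
Outfall 2: combined Q = 28030 L/s; C = (24600·17.27 + 3430·140.0)/28030 = 32.29 mg/L.

32.3 mg/L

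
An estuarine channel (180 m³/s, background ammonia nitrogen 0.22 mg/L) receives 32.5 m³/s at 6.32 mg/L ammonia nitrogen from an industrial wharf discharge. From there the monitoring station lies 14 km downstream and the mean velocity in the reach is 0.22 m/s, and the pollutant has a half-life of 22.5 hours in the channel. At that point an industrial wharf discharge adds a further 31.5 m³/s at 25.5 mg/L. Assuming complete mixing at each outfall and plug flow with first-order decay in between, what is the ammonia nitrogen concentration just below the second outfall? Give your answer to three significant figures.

3.87 mg/L

After mixing, C = (180.0·0.2200 + 32.50·6.320) / 212.5 = 245.0/212.5 = 1.153 mg/L; combined flow 212.5 m³/s.
Travel time t = 14·1000 / 0.22 = 63640 s = 17.68 h.
Half-life 22.5 h → k = ln 2 / 22.5 = 0.03081 h⁻¹ = 0.7394 d⁻¹.
After decay, C = 1.153 × e^(−kt) = 1.153 × 0.5801 = 0.6688 mg/L.
Second outfall: C = (212.5·0.6688 + 31.50·25.50)/244.0 = 3.874 mg/L.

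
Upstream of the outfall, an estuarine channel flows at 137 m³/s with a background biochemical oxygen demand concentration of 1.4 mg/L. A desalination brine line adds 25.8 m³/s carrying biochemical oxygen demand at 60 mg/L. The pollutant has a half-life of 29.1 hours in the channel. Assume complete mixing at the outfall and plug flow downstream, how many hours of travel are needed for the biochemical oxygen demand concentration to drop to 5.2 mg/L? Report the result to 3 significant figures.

30.2 h

Conservation of mass: C = (137.0·1.400 + 25.80·60.00) / 162.8 = 1740/162.8 = 10.69 mg/L.
Half-life 29.1 h → k = ln 2 / 29.1 = 0.02382 h⁻¹ = 0.5717 d⁻¹.
10.69·exp(−k·t) = 5.2 → t = ln(10.69/5.2)/k = 108900 s = 30.24 h.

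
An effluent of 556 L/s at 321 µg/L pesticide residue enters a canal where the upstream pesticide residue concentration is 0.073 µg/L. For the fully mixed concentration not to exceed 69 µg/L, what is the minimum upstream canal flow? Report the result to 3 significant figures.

Set C_mix = 69: (Q·0.07300 + 556.0·321.0) / (Q + 556.0) = 69
→ Q = 556.0·(321.0 − 69)/(69 − 0.07300) = 2033 L/s.

2030 L/s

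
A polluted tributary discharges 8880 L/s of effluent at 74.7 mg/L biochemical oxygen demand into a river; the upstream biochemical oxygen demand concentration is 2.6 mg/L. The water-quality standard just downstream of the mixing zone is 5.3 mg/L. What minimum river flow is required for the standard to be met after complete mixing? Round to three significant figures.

228000 L/s

Set C_mix = 5.3: (Q·2.600 + 8880·74.70) / (Q + 8880) = 5.3
→ Q = 8880·(74.70 − 5.3)/(5.3 − 2.600) = 228200 L/s.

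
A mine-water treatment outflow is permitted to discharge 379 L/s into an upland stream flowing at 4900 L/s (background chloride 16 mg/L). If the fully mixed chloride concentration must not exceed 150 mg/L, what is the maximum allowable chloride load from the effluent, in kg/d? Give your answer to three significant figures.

61600 kg/d

Mass balance at the limit: 4900·16.00 + 379.0·Cₑ = 5279·150 → Cₑ = 1882 mg/L.
379.0 L/s = 0.3790 m³/s. Load = 0.3790 m³/s × 1882 g/m³ × 86 400 s/d = 61640 kg/d.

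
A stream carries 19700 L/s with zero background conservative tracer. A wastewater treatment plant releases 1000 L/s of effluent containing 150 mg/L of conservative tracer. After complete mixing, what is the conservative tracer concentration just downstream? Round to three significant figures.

Flow-weighted average: C = (19700·0 + 1000·150.0) / 20700 = 150000/20700 = 7.246 mg/L.

7.25 mg/L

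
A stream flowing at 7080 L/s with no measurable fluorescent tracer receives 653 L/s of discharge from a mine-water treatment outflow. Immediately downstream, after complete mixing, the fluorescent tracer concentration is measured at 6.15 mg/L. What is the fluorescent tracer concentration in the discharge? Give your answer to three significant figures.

Mass balance: 7080·0 + 653.0·Cₑ = 7733·6.150
→ Cₑ = (7733·6.150 − 7080·0) / 653.0 = 72.83 mg/L.

72.8 mg/L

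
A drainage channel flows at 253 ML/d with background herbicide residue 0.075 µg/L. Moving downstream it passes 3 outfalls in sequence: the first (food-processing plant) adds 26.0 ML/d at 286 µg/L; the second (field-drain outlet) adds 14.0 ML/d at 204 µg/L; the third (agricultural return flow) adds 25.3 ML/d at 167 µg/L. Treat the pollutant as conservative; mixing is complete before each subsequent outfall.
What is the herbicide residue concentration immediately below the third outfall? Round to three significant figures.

Outfall 1: combined Q = 279.0 ML/d; C = (253.0·0.07500 + 26.00·286.0)/279.0 = 26.72 µg/L.
Outfall 2: combined Q = 293.0 ML/d; C = (279.0·26.72 + 14.00·204.0)/293.0 = 35.19 µg/L.
Outfall 3: combined Q = 318.3 ML/d; C = (293.0·35.19 + 25.30·167.0)/318.3 = 45.67 µg/L.

45.7 µg/L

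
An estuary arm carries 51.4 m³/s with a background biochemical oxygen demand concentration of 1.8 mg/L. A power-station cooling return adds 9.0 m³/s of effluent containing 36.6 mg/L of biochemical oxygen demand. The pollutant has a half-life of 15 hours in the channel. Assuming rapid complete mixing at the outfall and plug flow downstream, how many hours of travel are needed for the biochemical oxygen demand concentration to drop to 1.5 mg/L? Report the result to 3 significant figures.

33.3 h

Mass balance: C = (51.40·1.800 + 9.000·36.60) / 60.40 = 421.9/60.40 = 6.985 mg/L.
Half-life 15 h → k = ln 2 / 15 = 0.04621 h⁻¹ = 1.109 d⁻¹.
6.985·exp(−k·t) = 1.5 → t = ln(6.985/1.5)/k = 119800 s = 33.29 h.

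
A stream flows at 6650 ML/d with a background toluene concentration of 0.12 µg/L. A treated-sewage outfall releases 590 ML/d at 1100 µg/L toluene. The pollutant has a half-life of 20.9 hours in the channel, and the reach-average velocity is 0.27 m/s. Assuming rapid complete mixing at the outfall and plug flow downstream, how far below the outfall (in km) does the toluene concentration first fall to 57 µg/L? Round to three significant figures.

13.3 km

Mass balance: C = (6650·0.1200 + 590.0·1100) / 7240 = 649800/7240 = 89.75 µg/L.
Half-life 20.9 h → k = ln 2 / 20.9 = 0.03316 h⁻¹ = 0.7960 d⁻¹.
Set 89.75·exp(−k·t) = 57 → t = ln(89.75/57)/k = 49280 s = 13.69 h.
Distance = v·t = 0.27·49280 = 13310 m = 13.31 km.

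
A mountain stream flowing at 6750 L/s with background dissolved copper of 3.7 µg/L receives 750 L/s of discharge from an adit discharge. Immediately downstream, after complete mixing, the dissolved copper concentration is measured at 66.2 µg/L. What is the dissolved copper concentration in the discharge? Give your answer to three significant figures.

Mass balance: 6750·3.700 + 750.0·Cₑ = 7500·66.20
→ Cₑ = (7500·66.20 − 6750·3.700) / 750.0 = 628.7 µg/L.

629 µg/L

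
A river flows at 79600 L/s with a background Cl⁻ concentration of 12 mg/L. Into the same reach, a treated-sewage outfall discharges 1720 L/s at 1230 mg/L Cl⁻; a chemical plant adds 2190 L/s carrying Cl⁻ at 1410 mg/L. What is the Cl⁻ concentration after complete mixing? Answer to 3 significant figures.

Flow-weighted average: C = (79600·12.00 + 1720·1230 + 2190·1410) / 83510 = 6159000/83510 = 73.75 mg/L.

73.7 mg/L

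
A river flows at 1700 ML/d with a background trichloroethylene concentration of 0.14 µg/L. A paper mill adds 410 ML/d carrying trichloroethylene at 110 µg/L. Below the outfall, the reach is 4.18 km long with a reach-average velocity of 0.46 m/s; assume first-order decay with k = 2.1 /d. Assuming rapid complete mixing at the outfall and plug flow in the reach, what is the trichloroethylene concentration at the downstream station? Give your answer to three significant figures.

17.2 µg/L

Flow-weighted average: C = (1700·0.1400 + 410.0·110.0) / 2110 = 45340/2110 = 21.49 µg/L.
Travel time t = 4.18·1000 / 0.46 = 9087 s = 2.524 h.
First-order decay: C = 21.49·exp(−k·t) = 21.49·0.8018 = 17.23 µg/L.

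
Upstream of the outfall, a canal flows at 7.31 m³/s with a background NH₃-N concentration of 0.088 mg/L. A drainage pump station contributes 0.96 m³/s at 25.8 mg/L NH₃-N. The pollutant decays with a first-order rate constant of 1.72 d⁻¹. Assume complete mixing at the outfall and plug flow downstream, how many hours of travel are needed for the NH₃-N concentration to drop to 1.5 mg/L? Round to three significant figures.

After mixing, C = (7.310·0.08800 + 0.9600·25.80) / 8.270 = 25.41/8.270 = 3.073 mg/L.
3.073·exp(−k·t) = 1.5 → t = ln(3.073/1.5)/k = 36020 s = 10.01 h.

10.0 h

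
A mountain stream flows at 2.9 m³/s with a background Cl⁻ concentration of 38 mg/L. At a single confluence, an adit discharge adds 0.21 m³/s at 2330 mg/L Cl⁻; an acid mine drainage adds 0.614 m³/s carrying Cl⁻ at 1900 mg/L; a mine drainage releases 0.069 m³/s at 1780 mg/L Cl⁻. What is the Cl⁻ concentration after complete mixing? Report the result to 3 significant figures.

Mixed concentration C = ΣQC/ΣQ = (2.900·38.00 + 0.2100·2330 + 0.6140·1900 + 0.06900·1780) / 3.793 = 1889/3.793 = 498.0 mg/L.

498 mg/L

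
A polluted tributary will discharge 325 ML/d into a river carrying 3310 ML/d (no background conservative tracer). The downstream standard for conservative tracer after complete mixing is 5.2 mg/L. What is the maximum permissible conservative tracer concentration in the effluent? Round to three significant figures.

At the limit, (Qr·Cr + Qe·Cₑ)/(Qr + Qe) = 5.2:
Cₑ = (3635·5.2 − 3310·0) / 325.0 = 58.16 mg/L.

58.2 mg/L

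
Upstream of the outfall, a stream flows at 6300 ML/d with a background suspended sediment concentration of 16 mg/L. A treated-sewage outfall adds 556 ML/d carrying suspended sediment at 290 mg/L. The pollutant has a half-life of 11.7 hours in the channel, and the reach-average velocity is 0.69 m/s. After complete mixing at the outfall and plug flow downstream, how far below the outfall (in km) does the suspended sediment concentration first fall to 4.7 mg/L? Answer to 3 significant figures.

Conservation of mass: C = (6300·16.00 + 556.0·290.0) / 6856 = 262000/6856 = 38.22 mg/L.
Half-life 11.7 h → k = ln 2 / 11.7 = 0.05924 h⁻¹ = 1.422 d⁻¹.
Set 38.22·exp(−k·t) = 4.7 → t = ln(38.22/4.7)/k = 127400 s = 35.38 h.
Distance = v·t = 0.69·127400 = 87870 m = 87.87 km.

87.9 km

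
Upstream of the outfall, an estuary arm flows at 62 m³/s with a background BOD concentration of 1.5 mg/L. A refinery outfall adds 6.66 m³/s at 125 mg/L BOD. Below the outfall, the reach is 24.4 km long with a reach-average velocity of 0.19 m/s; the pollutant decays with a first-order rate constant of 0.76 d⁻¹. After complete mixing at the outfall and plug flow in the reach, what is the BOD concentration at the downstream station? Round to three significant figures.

After mixing, C = (62.00·1.500 + 6.660·125.0) / 68.66 = 925.5/68.66 = 13.48 mg/L.
Travel time t = 24.4·1000 / 0.19 = 128400 s = 35.67 h.
Applying C = C₀e^(−kt): 13.48 × 0.3232 = 4.356 mg/L.

4.36 mg/L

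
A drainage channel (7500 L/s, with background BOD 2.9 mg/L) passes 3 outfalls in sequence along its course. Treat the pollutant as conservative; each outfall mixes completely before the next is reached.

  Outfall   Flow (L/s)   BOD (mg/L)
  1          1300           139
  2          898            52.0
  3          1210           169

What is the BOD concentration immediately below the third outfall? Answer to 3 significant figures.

Outfall 1: combined Q = 8800 L/s; C = (7500·2.900 + 1300·139.0)/8800 = 23.01 mg/L.
Outfall 2: combined Q = 9698 L/s; C = (8800·23.01 + 898.0·52.00)/9698 = 25.69 mg/L.
Outfall 3: combined Q = 10910 L/s; C = (9698·25.69 + 1210·169.0)/10910 = 41.59 mg/L.

41.6 mg/L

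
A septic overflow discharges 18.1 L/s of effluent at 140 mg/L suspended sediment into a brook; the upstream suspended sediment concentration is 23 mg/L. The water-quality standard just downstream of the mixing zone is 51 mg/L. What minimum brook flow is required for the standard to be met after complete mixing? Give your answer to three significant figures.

Set C_mix = 51: (Q·23.00 + 18.10·140.0) / (Q + 18.10) = 51
→ Q = 18.10·(140.0 − 51)/(51 − 23.00) = 57.53 L/s.

57.5 L/s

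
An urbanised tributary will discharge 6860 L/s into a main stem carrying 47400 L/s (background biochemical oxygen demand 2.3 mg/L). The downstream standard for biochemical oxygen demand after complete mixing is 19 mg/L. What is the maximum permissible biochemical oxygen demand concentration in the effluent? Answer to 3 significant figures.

At the limit, (Qr·Cr + Qe·Cₑ)/(Qr + Qe) = 19:
Cₑ = (54260·19 − 47400·2.300) / 6860 = 134.4 mg/L.

134 mg/L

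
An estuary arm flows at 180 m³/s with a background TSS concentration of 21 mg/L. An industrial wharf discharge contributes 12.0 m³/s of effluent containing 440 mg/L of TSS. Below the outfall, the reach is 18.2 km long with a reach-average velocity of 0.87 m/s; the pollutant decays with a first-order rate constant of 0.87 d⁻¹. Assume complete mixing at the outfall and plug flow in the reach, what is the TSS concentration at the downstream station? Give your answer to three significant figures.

Flow-weighted average: C = (180.0·21.00 + 12.00·440.0) / 192.0 = 9060/192.0 = 47.19 mg/L.
Travel time t = 18.2·1000 / 0.87 = 20920 s = 5.811 h.
Decay over the reach: 47.19·exp(−kt) = 47.19·0.8101 = 38.22 mg/L.

38.2 mg/L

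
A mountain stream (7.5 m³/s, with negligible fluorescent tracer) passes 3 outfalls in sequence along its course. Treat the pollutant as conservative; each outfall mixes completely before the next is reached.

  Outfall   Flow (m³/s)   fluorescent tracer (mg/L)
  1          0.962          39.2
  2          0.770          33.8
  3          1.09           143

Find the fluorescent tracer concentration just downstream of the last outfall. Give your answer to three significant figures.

Outfall 1: combined Q = 8.462 m³/s; C = (7.500·0 + 0.9620·39.20)/8.462 = 4.456 mg/L.
Outfall 2: combined Q = 9.232 m³/s; C = (8.462·4.456 + 0.7700·33.80)/9.232 = 6.904 mg/L.
Outfall 3: combined Q = 10.32 m³/s; C = (9.232·6.904 + 1.090·143.0)/10.32 = 21.28 mg/L.

21.3 mg/L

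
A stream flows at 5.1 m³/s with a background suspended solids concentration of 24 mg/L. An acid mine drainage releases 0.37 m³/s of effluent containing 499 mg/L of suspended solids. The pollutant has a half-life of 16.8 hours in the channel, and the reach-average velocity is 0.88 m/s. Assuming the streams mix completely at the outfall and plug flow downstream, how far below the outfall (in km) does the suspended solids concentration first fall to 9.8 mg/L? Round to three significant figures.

Conservation of mass: C = (5.100·24.00 + 0.3700·499.0) / 5.470 = 307.0/5.470 = 56.13 mg/L.
Half-life 16.8 h → k = ln 2 / 16.8 = 0.04126 h⁻¹ = 0.9902 d⁻¹.
Set 56.13·exp(−k·t) = 9.8 → t = ln(56.13/9.8)/k = 152300 s = 42.30 h.
Distance = v·t = 0.88·152300 = 134000 m = 134.0 km.

134 km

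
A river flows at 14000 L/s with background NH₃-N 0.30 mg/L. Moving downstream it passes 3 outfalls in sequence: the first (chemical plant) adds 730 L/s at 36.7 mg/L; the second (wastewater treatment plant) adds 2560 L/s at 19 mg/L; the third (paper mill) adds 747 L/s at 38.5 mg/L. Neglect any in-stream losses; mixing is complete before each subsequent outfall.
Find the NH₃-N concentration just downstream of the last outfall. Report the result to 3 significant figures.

Outfall 1: combined Q = 14730 L/s; C = (14000·0.3000 + 730.0·36.70)/14730 = 2.104 mg/L.
Outfall 2: combined Q = 17290 L/s; C = (14730·2.104 + 2560·19.00)/17290 = 4.606 mg/L.
Outfall 3: combined Q = 18040 L/s; C = (17290·4.606 + 747.0·38.50)/18040 = 6.009 mg/L.

6.01 mg/L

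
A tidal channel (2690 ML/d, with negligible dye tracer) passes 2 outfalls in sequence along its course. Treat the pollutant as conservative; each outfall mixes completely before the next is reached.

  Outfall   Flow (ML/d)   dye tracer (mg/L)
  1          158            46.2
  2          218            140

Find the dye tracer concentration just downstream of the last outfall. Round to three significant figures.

12.3 mg/L

Below outfall 1: Q → 2848 ML/d, C = (2690·0 + 158.0·46.20)/2848 = 2.563 mg/L.
Below outfall 2: Q → 3066 ML/d, C = (2848·2.563 + 218.0·140.0)/3066 = 12.34 mg/L.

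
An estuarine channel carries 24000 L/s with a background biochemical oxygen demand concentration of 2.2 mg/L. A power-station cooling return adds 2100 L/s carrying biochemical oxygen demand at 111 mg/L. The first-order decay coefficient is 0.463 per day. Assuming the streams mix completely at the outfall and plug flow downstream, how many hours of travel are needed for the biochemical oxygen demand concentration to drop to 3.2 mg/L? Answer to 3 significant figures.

Mass balance: C = (24000·2.200 + 2100·111.0) / 26100 = 285900/26100 = 10.95 mg/L.
10.95·exp(−k·t) = 3.2 → t = ln(10.95/3.2)/k = 229600 s = 63.79 h.

63.8 h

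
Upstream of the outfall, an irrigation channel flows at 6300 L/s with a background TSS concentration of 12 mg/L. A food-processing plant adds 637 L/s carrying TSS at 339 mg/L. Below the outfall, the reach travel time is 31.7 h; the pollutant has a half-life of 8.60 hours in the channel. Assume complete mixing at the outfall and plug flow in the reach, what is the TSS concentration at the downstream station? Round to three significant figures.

Conservation of mass: C = (6300·12.00 + 637.0·339.0) / 6937 = 291500/6937 = 42.03 mg/L.
Half-life 8.60 h → k = ln 2 / 8.60 = 0.08060 h⁻¹ = 1.934 d⁻¹.
Decay over the reach: 42.03·exp(−kt) = 42.03·0.07769 = 3.265 mg/L.

3.27 mg/L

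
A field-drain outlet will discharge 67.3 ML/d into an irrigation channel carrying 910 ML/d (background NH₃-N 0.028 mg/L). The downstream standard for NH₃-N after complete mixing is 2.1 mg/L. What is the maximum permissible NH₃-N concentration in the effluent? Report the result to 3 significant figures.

30.1 mg/L

At the limit, (Qr·Cr + Qe·Cₑ)/(Qr + Qe) = 2.1:
Cₑ = (977.3·2.1 − 910.0·0.02800) / 67.30 = 30.12 mg/L.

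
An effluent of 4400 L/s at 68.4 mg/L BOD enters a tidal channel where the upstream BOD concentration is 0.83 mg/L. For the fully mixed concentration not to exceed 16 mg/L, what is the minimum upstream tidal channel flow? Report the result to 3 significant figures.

Set C_mix = 16: (Q·0.8300 + 4400·68.40) / (Q + 4400) = 16
→ Q = 4400·(68.40 − 16)/(16 − 0.8300) = 15200 L/s.

15200 L/s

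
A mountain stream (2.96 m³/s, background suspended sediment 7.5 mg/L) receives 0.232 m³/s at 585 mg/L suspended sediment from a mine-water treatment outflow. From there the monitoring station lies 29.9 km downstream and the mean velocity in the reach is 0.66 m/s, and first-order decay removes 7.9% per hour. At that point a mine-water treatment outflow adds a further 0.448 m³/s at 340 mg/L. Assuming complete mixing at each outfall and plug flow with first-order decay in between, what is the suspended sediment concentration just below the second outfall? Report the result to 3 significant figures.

57.2 mg/L

Mixed concentration C = ΣQC/ΣQ = (2.960·7.500 + 0.2320·585.0) / 3.192 = 157.9/3.192 = 49.47 mg/L; combined flow 3.192 m³/s.
Travel time t = 29.9·1000 / 0.66 = 45300 s = 12.58 h.
7.9%/h lost → k = −ln(1 − 0.079) = 0.08230 h⁻¹.
Decay over the reach: 49.47·exp(−kt) = 49.47·0.3550 = 17.56 mg/L.
Second outfall: C = (3.192·17.56 + 0.4480·340.0)/3.640 = 57.25 mg/L.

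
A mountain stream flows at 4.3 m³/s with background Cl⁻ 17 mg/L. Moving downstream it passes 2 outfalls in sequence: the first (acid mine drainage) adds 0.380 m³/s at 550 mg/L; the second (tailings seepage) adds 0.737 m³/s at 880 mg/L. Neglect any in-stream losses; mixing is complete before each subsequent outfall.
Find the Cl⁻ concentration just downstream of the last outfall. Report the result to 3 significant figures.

172 mg/L

Below outfall 1: Q → 4.680 m³/s, C = (4.300·17.00 + 0.3800·550.0)/4.680 = 60.28 mg/L.
Below outfall 2: Q → 5.417 m³/s, C = (4.680·60.28 + 0.7370·880.0)/5.417 = 171.8 mg/L.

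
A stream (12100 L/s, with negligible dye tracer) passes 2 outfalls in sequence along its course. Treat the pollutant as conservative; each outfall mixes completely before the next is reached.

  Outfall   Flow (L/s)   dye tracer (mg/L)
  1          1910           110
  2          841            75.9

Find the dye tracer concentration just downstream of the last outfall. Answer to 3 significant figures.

18.4 mg/L

Outfall 1: combined Q = 14010 L/s; C = (12100·0 + 1910·110.0)/14010 = 15.00 mg/L.
Outfall 2: combined Q = 14850 L/s; C = (14010·15.00 + 841.0·75.90)/14850 = 18.45 mg/L.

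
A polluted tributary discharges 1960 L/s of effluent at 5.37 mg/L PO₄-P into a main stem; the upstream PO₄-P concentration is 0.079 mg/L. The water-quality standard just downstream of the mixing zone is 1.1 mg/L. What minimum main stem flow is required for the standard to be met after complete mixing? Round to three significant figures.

8200 L/s

Set C_mix = 1.1: (Q·0.07900 + 1960·5.370) / (Q + 1960) = 1.1
→ Q = 1960·(5.370 − 1.1)/(1.1 − 0.07900) = 8197 L/s.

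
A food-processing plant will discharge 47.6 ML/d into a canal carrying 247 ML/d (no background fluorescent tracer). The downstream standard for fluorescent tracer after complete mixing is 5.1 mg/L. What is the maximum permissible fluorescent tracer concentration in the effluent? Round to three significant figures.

At the limit, (Qr·Cr + Qe·Cₑ)/(Qr + Qe) = 5.1:
Cₑ = (294.6·5.1 − 247.0·0) / 47.60 = 31.56 mg/L.

31.6 mg/L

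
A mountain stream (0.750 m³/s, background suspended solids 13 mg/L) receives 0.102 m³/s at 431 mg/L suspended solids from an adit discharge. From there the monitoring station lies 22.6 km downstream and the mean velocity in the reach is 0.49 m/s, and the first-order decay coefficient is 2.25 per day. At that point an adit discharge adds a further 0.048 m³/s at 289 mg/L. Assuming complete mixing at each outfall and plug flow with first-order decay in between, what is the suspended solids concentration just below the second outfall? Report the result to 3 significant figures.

Mass balance: C = (0.7500·13.00 + 0.1020·431.0) / 0.8520 = 53.71/0.8520 = 63.04 mg/L; combined flow 0.8520 m³/s.
Travel time t = 22.6·1000 / 0.49 = 46120 s = 12.81 h.
First-order decay: C = 63.04·exp(−k·t) = 63.04·0.3009 = 18.97 mg/L.
Second outfall: C = (0.8520·18.97 + 0.04800·289.0)/0.9000 = 33.37 mg/L.

33.4 mg/L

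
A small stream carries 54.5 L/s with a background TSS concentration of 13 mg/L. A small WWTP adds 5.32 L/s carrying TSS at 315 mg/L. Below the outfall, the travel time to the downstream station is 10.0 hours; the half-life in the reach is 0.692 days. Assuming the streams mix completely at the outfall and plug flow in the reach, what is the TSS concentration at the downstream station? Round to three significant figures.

Mass balance: C = (54.50·13.00 + 5.320·315.0) / 59.82 = 2384/59.82 = 39.86 mg/L.
Half-life 0.692 d → k = ln 2 / 0.692 = 1.002 d⁻¹.
Decay over the reach: 39.86·exp(−kt) = 39.86·0.6588 = 26.26 mg/L.

26.3 mg/L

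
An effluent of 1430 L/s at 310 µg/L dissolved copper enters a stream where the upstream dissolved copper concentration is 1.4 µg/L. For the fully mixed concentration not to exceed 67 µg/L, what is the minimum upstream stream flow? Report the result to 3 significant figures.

5300 L/s

Set C_mix = 67: (Q·1.400 + 1430·310.0) / (Q + 1430) = 67
→ Q = 1430·(310.0 − 67)/(67 − 1.400) = 5297 L/s.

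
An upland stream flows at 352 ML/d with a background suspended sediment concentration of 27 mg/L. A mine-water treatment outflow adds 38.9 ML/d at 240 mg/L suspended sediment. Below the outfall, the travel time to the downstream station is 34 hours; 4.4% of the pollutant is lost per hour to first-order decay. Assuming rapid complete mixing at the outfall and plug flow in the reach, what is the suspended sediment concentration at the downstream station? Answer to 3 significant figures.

10.4 mg/L

Flow-weighted average: C = (352.0·27.00 + 38.90·240.0) / 390.9 = 18840/390.9 = 48.20 mg/L.
4.4%/h lost → k = −ln(1 − 0.044) = 0.04500 h⁻¹.
Decay over the reach: 48.20·exp(−kt) = 48.20·0.2166 = 10.44 mg/L.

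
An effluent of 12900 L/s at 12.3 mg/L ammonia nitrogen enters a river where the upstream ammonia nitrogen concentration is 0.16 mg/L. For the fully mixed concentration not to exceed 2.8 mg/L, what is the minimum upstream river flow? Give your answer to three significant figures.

Set C_mix = 2.8: (Q·0.1600 + 12900·12.30) / (Q + 12900) = 2.8
→ Q = 12900·(12.30 − 2.8)/(2.8 − 0.1600) = 46420 L/s.

46400 L/s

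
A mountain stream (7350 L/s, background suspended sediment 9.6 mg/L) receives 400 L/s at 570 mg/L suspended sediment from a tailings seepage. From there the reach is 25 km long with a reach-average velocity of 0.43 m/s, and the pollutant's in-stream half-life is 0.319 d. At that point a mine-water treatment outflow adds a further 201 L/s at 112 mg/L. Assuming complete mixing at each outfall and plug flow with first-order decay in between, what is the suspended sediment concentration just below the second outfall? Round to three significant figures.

11.5 mg/L

Flow-weighted average: C = (7350·9.600 + 400.0·570.0) / 7750 = 298600/7750 = 38.52 mg/L; combined flow 7750 L/s.
Travel time t = 25·1000 / 0.43 = 58140 s = 16.15 h.
Half-life 0.319 d → k = ln 2 / 0.319 = 2.173 d⁻¹.
Applying C = C₀e^(−kt): 38.52 × 0.2317 = 8.927 mg/L.
Second outfall: C = (7750·8.927 + 201.0·112.0)/7951 = 11.53 mg/L.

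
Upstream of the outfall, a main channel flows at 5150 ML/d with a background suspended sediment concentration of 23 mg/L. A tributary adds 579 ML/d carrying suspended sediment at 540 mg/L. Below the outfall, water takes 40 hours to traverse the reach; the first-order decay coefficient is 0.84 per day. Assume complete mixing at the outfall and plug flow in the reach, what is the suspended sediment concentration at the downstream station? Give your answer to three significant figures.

18.6 mg/L

Mass balance: C = (5150·23.00 + 579.0·540.0) / 5729 = 431100/5729 = 75.25 mg/L.
First-order decay: C = 75.25·exp(−k·t) = 75.25·0.2466 = 18.56 mg/L.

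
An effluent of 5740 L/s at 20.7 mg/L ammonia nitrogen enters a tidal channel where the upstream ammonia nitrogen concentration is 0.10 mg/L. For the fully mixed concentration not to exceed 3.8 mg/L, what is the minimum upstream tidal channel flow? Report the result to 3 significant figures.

26200 L/s

Set C_mix = 3.8: (Q·0.1000 + 5740·20.70) / (Q + 5740) = 3.8
→ Q = 5740·(20.70 − 3.8)/(3.8 − 0.1000) = 26220 L/s.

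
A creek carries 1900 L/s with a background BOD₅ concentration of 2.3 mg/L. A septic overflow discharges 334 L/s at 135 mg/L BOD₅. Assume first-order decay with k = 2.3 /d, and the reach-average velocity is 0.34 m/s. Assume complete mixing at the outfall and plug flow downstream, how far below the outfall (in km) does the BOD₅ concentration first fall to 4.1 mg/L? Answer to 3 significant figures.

21.5 km

Mixed concentration C = ΣQC/ΣQ = (1900·2.300 + 334.0·135.0) / 2234 = 49460/2234 = 22.14 mg/L.
Set 22.14·exp(−k·t) = 4.1 → t = ln(22.14/4.1)/k = 63350 s = 17.60 h.
Distance = v·t = 0.34·63350 = 21540 m = 21.54 km.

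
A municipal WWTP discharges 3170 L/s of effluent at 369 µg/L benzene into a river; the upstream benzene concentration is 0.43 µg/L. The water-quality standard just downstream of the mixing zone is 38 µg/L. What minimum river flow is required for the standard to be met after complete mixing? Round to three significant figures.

27900 L/s

Set C_mix = 38: (Q·0.4300 + 3170·369.0) / (Q + 3170) = 38
→ Q = 3170·(369.0 − 38)/(38 − 0.4300) = 27930 L/s.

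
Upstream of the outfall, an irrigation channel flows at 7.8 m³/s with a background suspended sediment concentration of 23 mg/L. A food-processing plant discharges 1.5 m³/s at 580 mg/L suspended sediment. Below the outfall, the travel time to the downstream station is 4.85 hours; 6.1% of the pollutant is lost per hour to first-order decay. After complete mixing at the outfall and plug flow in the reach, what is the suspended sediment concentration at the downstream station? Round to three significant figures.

83.2 mg/L

Mass balance: C = (7.800·23.00 + 1.500·580.0) / 9.300 = 1049/9.300 = 112.8 mg/L.
6.1%/h lost → k = −ln(1 − 0.061) = 0.06294 h⁻¹.
Decay over the reach: 112.8·exp(−kt) = 112.8·0.7369 = 83.15 mg/L.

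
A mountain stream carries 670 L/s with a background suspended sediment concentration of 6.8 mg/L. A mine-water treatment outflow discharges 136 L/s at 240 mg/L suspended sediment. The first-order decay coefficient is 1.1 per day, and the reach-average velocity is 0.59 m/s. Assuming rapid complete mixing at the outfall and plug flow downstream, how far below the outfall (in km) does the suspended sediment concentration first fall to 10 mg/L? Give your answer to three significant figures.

70.9 km

Mass balance: C = (670.0·6.800 + 136.0·240.0) / 806.0 = 37200/806.0 = 46.15 mg/L.
Set 46.15·exp(−k·t) = 10 → t = ln(46.15/10)/k = 120100 s = 33.37 h.
Distance = v·t = 0.59·120100 = 70870 m = 70.87 km.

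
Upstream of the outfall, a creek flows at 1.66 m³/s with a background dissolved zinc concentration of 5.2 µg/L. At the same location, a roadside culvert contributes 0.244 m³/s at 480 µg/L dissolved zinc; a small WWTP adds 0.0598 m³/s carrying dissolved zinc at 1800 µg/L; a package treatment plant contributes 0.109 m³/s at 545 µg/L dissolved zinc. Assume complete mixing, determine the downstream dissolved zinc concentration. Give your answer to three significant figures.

141 µg/L

Mass balance: C = (1.660·5.200 + 0.2440·480.0 + 0.05980·1800 + 0.1090·545.0) / 2.073 = 292.8/2.073 = 141.3 µg/L.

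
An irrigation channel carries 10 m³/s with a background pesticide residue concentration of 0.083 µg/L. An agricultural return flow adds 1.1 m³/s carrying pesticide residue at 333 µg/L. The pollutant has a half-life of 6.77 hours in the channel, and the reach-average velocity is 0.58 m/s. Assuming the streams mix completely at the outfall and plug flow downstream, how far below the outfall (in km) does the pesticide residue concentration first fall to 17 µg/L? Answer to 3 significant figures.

Conservation of mass: C = (10.00·0.08300 + 1.100·333.0) / 11.10 = 367.1/11.10 = 33.07 µg/L.
Half-life 6.77 h → k = ln 2 / 6.77 = 0.1024 h⁻¹ = 2.457 d⁻¹.
Set 33.07·exp(−k·t) = 17 → t = ln(33.07/17)/k = 23400 s = 6.501 h.
Distance = v·t = 0.58·23400 = 13570 m = 13.57 km.

13.6 km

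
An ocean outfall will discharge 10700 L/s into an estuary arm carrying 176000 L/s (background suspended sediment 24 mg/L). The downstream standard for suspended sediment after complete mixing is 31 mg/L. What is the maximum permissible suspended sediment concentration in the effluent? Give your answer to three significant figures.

146 mg/L

At the limit, (Qr·Cr + Qe·Cₑ)/(Qr + Qe) = 31:
Cₑ = (186700·31 − 176000·24.00) / 10700 = 146.1 mg/L.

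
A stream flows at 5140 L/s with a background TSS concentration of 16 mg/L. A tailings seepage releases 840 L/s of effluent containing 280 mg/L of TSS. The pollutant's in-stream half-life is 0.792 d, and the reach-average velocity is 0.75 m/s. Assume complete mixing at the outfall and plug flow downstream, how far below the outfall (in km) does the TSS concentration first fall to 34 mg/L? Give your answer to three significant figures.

33.0 km

Mass balance: C = (5140·16.00 + 840.0·280.0) / 5980 = 317400/5980 = 53.08 mg/L.
Half-life 0.792 d → k = ln 2 / 0.792 = 0.8752 d⁻¹.
Set 53.08·exp(−k·t) = 34 → t = ln(53.08/34)/k = 43980 s = 12.22 h.
Distance = v·t = 0.75·43980 = 32990 m = 32.99 km.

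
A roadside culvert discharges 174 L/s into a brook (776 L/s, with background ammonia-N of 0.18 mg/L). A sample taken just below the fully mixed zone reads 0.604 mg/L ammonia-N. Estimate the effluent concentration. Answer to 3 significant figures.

Mass balance: 776.0·0.1800 + 174.0·Cₑ = 950.0·0.6040
→ Cₑ = (950.0·0.6040 − 776.0·0.1800) / 174.0 = 2.495 mg/L.

2.49 mg/L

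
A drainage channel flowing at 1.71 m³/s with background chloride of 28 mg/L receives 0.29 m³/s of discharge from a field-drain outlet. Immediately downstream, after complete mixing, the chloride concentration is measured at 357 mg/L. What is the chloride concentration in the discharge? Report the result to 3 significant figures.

2300 mg/L

Mass balance: 1.710·28.00 + 0.2900·Cₑ = 2.000·357.0
→ Cₑ = (2.000·357.0 − 1.710·28.00) / 0.2900 = 2297 mg/L.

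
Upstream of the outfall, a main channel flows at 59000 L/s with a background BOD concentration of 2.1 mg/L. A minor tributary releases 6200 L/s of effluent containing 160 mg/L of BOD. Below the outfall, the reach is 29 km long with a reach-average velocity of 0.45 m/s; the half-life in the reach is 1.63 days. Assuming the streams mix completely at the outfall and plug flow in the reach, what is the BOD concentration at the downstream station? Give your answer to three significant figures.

12.5 mg/L

Flow-weighted average: C = (59000·2.100 + 6200·160.0) / 65200 = 1116000/65200 = 17.12 mg/L.
Travel time t = 29·1000 / 0.45 = 64440 s = 17.90 h.
Half-life 1.63 d → k = ln 2 / 1.63 = 0.4252 d⁻¹.
Decay over the reach: 17.12·exp(−kt) = 17.12·0.7282 = 12.46 mg/L.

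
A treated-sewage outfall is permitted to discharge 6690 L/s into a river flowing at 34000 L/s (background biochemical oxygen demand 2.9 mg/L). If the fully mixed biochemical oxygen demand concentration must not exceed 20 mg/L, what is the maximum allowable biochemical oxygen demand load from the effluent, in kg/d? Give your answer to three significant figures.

61800 kg/d

Mass balance at the limit: 34000·2.900 + 6690·Cₑ = 40690·20 → Cₑ = 106.9 mg/L.
6690 L/s = 6.690 m³/s. Load = 6.690 m³/s × 106.9 g/m³ × 86 400 s/d = 61790 kg/d.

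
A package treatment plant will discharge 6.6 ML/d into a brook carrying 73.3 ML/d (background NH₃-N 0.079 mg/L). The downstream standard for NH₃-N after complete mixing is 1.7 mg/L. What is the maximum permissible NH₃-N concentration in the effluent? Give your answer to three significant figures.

19.7 mg/L

At the limit, (Qr·Cr + Qe·Cₑ)/(Qr + Qe) = 1.7:
Cₑ = (79.90·1.7 − 73.30·0.07900) / 6.600 = 19.70 mg/L.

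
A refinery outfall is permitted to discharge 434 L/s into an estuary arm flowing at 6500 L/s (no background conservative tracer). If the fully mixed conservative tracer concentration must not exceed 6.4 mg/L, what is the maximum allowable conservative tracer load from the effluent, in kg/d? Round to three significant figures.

Mass balance at the limit: 6500·0 + 434.0·Cₑ = 6934·6.4 → Cₑ = 102.3 mg/L.
434.0 L/s = 0.4340 m³/s. Load = 0.4340 m³/s × 102.3 g/m³ × 86 400 s/d = 3834 kg/d.

3830 kg/d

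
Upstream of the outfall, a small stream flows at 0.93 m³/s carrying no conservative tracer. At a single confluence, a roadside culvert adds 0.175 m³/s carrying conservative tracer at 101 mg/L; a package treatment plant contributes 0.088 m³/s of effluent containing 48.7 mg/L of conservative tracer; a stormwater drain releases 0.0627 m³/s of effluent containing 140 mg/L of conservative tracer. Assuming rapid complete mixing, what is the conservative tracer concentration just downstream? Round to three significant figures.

Conservation of mass: C = (0.9300·0 + 0.1750·101.0 + 0.08800·48.70 + 0.06270·140.0) / 1.256 = 30.74/1.256 = 24.48 mg/L.

24.5 mg/L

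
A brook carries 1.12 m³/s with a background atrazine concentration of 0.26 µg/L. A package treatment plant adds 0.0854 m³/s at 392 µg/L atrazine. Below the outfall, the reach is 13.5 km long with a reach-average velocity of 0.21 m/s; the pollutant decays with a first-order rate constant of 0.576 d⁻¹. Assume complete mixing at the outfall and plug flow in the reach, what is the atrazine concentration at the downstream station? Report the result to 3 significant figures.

18.2 µg/L

After mixing, C = (1.120·0.2600 + 0.08540·392.0) / 1.205 = 33.77/1.205 = 28.01 µg/L.
Travel time t = 13.5·1000 / 0.21 = 64290 s = 17.86 h.
Decay over the reach: 28.01·exp(−kt) = 28.01·0.6514 = 18.25 µg/L.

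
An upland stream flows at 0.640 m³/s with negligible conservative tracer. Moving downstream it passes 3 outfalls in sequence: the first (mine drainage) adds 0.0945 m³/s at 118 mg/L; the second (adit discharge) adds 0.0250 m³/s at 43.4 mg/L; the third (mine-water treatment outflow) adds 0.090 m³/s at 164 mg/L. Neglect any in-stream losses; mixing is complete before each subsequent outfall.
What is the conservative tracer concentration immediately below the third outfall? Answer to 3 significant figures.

31.8 mg/L

After outfall 1: Q = 0.6400 + 0.09450 = 0.7345 m³/s; C = (0.6400·0 + 0.09450·118.0)/0.7345 = 15.18 mg/L.
After outfall 2: Q = 0.7345 + 0.02500 = 0.7595 m³/s; C = (0.7345·15.18 + 0.02500·43.40)/0.7595 = 16.11 mg/L.
After outfall 3: Q = 0.7595 + 0.09000 = 0.8495 m³/s; C = (0.7595·16.11 + 0.09000·164.0)/0.8495 = 31.78 mg/L.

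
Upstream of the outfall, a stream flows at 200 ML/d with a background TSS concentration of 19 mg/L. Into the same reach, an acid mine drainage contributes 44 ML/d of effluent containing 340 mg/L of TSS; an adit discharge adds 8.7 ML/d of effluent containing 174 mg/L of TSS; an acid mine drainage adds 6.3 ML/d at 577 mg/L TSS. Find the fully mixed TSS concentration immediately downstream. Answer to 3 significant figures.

Mixed concentration C = ΣQC/ΣQ = (200.0·19.00 + 44.00·340.0 + 8.700·174.0 + 6.300·577.0) / 259.0 = 23910/259.0 = 92.31 mg/L.

92.3 mg/L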